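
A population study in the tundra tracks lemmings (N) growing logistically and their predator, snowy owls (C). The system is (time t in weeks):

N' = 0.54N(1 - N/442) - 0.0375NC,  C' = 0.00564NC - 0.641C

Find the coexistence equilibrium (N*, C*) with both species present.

From dC/dt = 0 with C > 0: 0.00564N* = 0.641, so N* = 114.
Substitute into dN/dt = 0: 0.54(1 - 114/442) = 0.0375C*.
The bracket is 0.743, giving C* = 0.401/0.0375 = 10.7.

N* ≈ 114, C* ≈ 10.7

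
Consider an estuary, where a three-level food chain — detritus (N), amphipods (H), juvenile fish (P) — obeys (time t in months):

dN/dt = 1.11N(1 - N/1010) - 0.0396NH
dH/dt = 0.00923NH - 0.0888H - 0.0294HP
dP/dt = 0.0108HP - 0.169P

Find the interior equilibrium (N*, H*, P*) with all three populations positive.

From dP/dt = 0: 0.0108H* = 0.169, so H* = 15.6.
From dN/dt = 0: 1.11(1 - N*/1010) = 0.0396·15.6, giving N* = 1010·(1 - 0.558) = 446.
From dH/dt = 0: 0.00923·446 - 0.0888 = 0.0294P*, so P* = 4.03/0.0294 = 137.

N* ≈ 446, H* ≈ 15.6, P* ≈ 137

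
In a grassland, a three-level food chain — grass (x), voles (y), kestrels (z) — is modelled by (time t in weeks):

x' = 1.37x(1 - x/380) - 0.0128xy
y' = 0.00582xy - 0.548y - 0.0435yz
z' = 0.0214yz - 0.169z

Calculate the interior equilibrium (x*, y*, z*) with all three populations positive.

x* ≈ 352, y* ≈ 7.9, z* ≈ 34.5

From dz/dt = 0: 0.0214y* = 0.169, so y* = 7.9.
From dx/dt = 0: 1.37(1 - x*/380) = 0.0128·7.9, giving x* = 380·(1 - 0.0738) = 352.
From dy/dt = 0: 0.00582·352 - 0.548 = 0.0435z*, so z* = 1.5/0.0435 = 34.5.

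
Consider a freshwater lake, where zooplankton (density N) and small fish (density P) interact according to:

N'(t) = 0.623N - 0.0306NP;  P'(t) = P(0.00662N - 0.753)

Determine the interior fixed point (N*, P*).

Set dP/dt = 0 with P > 0: 0.00662N - 0.753 = 0, so N* = 0.753/0.00662 = 114.
Set dN/dt = 0 with N > 0: 0.623 - 0.0306P = 0, so P* = 0.623/0.0306 = 20.4.

N* ≈ 114, P* ≈ 20.4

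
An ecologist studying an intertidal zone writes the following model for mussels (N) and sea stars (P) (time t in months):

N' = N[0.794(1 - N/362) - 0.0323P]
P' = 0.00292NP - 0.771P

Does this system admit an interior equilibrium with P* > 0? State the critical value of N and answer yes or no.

Threshold N = 264; K > 264, so yes, the predator persists.

The predator equation gives dP/dt > 0 only when N > 0.771/0.00292 = 264.
Without the predator, N → K = 362. Since 362 > 264, the predator can invade and persist.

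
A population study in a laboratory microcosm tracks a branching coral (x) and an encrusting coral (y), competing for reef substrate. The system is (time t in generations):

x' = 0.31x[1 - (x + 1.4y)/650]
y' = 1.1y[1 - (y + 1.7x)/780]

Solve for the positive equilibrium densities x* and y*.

Setting both brackets to zero gives the nullclines x + 1.4y = 650 and 1.7x + y = 780.
Substituting y = 780 - 1.7x into the first: x(1 - 1.4·1.7) = 650 - 1.4·780.
So x* = -442/-1.38 = 320, and then y* = 780 - 1.7·320 = 236.

x* ≈ 320, y* ≈ 236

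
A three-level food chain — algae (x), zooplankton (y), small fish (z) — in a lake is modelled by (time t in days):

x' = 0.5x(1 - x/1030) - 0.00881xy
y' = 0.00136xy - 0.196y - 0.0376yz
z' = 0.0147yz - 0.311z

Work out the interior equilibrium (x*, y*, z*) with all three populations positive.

x* ≈ 646, y* ≈ 21.2, z* ≈ 18.2

From dz/dt = 0: 0.0147y* = 0.311, so y* = 21.2.
From dx/dt = 0: 0.5(1 - x*/1030) = 0.00881·21.2, giving x* = 1030·(1 - 0.373) = 646.
From dy/dt = 0: 0.00136·646 - 0.196 = 0.0376z*, so z* = 0.683/0.0376 = 18.2.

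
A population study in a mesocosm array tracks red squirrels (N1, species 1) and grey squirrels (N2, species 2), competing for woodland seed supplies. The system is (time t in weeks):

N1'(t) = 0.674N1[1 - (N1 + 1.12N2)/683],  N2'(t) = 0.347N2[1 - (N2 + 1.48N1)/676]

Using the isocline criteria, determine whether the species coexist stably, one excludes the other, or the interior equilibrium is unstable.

unstable coexistence (outcome depends on initial conditions)

Compare the nullcline intercepts: K1/α12 = 683/1.12 = 610 < K2 = 676; K2/α21 = 676/1.48 = 457 < K1 = 683.
Since both are reversed, neither can invade when rare; the interior point is a saddle.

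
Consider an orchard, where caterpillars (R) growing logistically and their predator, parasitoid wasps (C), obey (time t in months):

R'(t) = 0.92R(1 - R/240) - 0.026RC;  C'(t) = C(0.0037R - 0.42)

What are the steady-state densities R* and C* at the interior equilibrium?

From dC/dt = 0 with C > 0: 0.0037R* = 0.42, so R* = 114.
Substitute into dR/dt = 0: 0.92(1 - 114/240) = 0.026C*.
The bracket is 0.527, giving C* = 0.485/0.026 = 18.6.

R* ≈ 114, C* ≈ 18.6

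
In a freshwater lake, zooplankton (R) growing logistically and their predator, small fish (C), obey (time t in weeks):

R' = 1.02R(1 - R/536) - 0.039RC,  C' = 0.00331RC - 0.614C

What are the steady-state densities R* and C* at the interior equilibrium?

R* ≈ 185, C* ≈ 17.1

From dC/dt = 0 with C > 0: 0.00331R* = 0.614, so R* = 185.
Substitute into dR/dt = 0: 1.02(1 - 185/536) = 0.039C*.
The bracket is 0.654, giving C* = 0.667/0.039 = 17.1.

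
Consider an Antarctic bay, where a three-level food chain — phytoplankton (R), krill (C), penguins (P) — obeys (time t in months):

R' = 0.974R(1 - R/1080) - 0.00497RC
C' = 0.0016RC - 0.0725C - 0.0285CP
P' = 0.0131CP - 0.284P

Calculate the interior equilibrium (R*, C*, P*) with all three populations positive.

From dP/dt = 0: 0.0131C* = 0.284, so C* = 21.7.
From dR/dt = 0: 0.974(1 - R*/1080) = 0.00497·21.7, giving R* = 1080·(1 - 0.111) = 961.
From dC/dt = 0: 0.0016·961 - 0.0725 = 0.0285P*, so P* = 1.46/0.0285 = 51.4.

R* ≈ 961, C* ≈ 21.7, P* ≈ 51.4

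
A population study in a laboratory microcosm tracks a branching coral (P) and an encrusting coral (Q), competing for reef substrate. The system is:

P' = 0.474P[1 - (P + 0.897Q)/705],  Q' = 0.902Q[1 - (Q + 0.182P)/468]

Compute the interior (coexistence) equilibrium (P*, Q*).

Setting both brackets to zero gives the nullclines P + 0.897Q = 705 and 0.182P + Q = 468.
Substituting Q = 468 - 0.182P into the first: P(1 - 0.897·0.182) = 705 - 0.897·468.
So P* = 285/0.837 = 341, and then Q* = 468 - 0.182·341 = 406.

P* ≈ 341, Q* ≈ 406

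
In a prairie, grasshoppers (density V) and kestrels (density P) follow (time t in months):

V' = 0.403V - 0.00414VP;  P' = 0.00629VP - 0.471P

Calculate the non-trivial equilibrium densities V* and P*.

Set dP/dt = 0 with P > 0: 0.00629V - 0.471 = 0, so V* = 0.471/0.00629 = 74.9.
Set dV/dt = 0 with V > 0: 0.403 - 0.00414P = 0, so P* = 0.403/0.00414 = 97.3.

V* ≈ 74.9, P* ≈ 97.3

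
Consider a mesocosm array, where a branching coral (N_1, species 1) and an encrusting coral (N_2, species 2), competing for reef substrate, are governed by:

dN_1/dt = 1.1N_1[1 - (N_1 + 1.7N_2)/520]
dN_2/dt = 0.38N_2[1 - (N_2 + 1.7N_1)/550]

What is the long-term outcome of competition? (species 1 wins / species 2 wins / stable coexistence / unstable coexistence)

Compare the nullcline intercepts: K1/α12 = 520/1.7 = 306 < K2 = 550; K2/α21 = 550/1.7 = 324 < K1 = 520.
Since both are reversed, neither can invade when rare; the interior point is a saddle.

unstable coexistence (outcome depends on initial conditions)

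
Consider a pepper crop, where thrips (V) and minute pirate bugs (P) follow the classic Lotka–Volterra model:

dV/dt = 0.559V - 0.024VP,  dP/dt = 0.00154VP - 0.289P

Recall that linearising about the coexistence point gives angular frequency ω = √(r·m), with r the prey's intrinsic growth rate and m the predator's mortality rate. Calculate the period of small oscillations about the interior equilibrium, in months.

T ≈ 15.6 months

Here r = 0.559 and m = 0.289, so r·m = 0.162.
ω = √0.162 = 0.402 per month, hence T = 2π/ω ≈ 15.6 months.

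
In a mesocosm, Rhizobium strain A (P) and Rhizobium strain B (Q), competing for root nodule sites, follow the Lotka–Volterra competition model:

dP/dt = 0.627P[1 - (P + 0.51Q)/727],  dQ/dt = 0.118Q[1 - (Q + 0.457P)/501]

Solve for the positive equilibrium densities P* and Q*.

Setting both brackets to zero gives the nullclines P + 0.51Q = 727 and 0.457P + Q = 501.
Substituting Q = 501 - 0.457P into the first: P(1 - 0.51·0.457) = 727 - 0.51·501.
So P* = 471/0.767 = 615, and then Q* = 501 - 0.457·615 = 220.

P* ≈ 615, Q* ≈ 220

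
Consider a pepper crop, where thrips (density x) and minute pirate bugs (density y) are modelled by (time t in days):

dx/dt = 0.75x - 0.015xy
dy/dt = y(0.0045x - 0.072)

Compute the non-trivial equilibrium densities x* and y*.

Set dy/dt = 0 with y > 0: 0.0045x - 0.072 = 0, so x* = 0.072/0.0045 = 16.
Set dx/dt = 0 with x > 0: 0.75 - 0.015y = 0, so y* = 0.75/0.015 = 50.

x* ≈ 16, y* ≈ 50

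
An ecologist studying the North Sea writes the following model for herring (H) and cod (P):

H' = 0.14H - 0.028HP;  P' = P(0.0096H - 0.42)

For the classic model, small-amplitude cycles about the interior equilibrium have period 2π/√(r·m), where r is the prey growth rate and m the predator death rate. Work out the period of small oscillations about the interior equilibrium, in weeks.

T ≈ 25.9 weeks

Here r = 0.14 and m = 0.42, so r·m = 0.0588.
ω = √0.0588 = 0.242 per week, hence T = 2π/ω ≈ 25.9 weeks.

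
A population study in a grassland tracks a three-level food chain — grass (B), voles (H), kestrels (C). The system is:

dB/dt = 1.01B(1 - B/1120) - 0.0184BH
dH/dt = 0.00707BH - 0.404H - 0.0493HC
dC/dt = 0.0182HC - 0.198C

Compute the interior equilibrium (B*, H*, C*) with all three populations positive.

From dC/dt = 0: 0.0182H* = 0.198, so H* = 10.9.
From dB/dt = 0: 1.01(1 - B*/1120) = 0.0184·10.9, giving B* = 1120·(1 - 0.198) = 898.
From dH/dt = 0: 0.00707·898 - 0.404 = 0.0493C*, so C* = 5.95/0.0493 = 121.

B* ≈ 898, H* ≈ 10.9, C* ≈ 121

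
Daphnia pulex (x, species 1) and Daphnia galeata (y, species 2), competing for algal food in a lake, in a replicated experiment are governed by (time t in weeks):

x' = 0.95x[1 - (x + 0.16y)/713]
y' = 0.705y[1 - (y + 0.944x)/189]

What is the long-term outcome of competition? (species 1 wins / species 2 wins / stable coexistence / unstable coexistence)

species 1 excludes species 2

Compare the nullcline intercepts: K1/α12 = 713/0.16 = 4460 > K2 = 189; K2/α21 = 189/0.944 = 200 < K1 = 713.
Since the inequalities point opposite ways, species 1 can invade but species 2 cannot.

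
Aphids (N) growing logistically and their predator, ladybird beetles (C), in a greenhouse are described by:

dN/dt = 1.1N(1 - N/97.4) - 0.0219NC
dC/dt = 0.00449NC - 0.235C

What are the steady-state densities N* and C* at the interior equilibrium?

N* ≈ 52.3, C* ≈ 23.2

From dC/dt = 0 with C > 0: 0.00449N* = 0.235, so N* = 52.3.
Substitute into dN/dt = 0: 1.1(1 - 52.3/97.4) = 0.0219C*.
The bracket is 0.463, giving C* = 0.509/0.0219 = 23.2.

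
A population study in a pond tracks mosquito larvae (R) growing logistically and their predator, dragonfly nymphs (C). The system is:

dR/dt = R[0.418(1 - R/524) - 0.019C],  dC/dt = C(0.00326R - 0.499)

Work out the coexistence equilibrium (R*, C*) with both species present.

From dC/dt = 0 with C > 0: 0.00326R* = 0.499, so R* = 153.
Substitute into dR/dt = 0: 0.418(1 - 153/524) = 0.019C*.
The bracket is 0.708, giving C* = 0.296/0.019 = 15.6.

R* ≈ 153, C* ≈ 15.6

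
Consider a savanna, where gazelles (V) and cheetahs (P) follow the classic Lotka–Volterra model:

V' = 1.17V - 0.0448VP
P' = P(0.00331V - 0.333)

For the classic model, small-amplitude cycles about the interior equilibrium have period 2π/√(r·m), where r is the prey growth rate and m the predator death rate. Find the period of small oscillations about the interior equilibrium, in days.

Here r = 1.17 and m = 0.333, so r·m = 0.39.
ω = √0.39 = 0.624 per day, hence T = 2π/ω ≈ 10.1 days.

T ≈ 10.1 days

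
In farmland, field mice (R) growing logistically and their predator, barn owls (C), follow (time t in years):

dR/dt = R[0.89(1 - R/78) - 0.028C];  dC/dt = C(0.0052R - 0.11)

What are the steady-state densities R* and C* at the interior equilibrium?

R* ≈ 21.2, C* ≈ 23.2

From dC/dt = 0 with C > 0: 0.0052R* = 0.11, so R* = 21.2.
Substitute into dR/dt = 0: 0.89(1 - 21.2/78) = 0.028C*.
The bracket is 0.729, giving C* = 0.649/0.028 = 23.2.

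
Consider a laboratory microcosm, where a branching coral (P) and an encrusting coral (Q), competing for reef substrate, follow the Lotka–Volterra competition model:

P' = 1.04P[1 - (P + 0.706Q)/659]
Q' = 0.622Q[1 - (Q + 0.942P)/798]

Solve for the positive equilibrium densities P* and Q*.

P* ≈ 285, Q* ≈ 529

Setting both brackets to zero gives the nullclines P + 0.706Q = 659 and 0.942P + Q = 798.
Substituting Q = 798 - 0.942P into the first: P(1 - 0.706·0.942) = 659 - 0.706·798.
So P* = 95.6/0.335 = 285, and then Q* = 798 - 0.942·285 = 529.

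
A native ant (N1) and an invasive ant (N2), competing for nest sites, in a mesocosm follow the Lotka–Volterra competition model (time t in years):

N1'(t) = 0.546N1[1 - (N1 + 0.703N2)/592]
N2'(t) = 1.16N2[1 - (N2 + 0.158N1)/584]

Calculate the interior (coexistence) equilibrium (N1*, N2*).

N1* ≈ 204, N2* ≈ 552

Setting both brackets to zero gives the nullclines N1 + 0.703N2 = 592 and 0.158N1 + N2 = 584.
Substituting N2 = 584 - 0.158N1 into the first: N1(1 - 0.703·0.158) = 592 - 0.703·584.
So N1* = 181/0.889 = 204, and then N2* = 584 - 0.158·204 = 552.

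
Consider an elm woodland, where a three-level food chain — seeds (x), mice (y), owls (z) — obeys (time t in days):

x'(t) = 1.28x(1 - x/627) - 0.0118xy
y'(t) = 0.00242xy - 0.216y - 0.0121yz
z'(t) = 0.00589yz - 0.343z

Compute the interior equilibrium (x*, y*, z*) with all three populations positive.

x* ≈ 290, y* ≈ 58.2, z* ≈ 40.2

From dz/dt = 0: 0.00589y* = 0.343, so y* = 58.2.
From dx/dt = 0: 1.28(1 - x*/627) = 0.0118·58.2, giving x* = 627·(1 - 0.537) = 290.
From dy/dt = 0: 0.00242·290 - 0.216 = 0.0121z*, so z* = 0.487/0.0121 = 40.2.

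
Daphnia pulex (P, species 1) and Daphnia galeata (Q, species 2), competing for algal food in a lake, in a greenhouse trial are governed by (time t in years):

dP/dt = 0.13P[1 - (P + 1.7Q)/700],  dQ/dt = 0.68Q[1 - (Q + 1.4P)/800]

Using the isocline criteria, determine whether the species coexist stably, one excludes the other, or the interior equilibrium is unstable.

Compare the nullcline intercepts: K1/α12 = 700/1.7 = 412 < K2 = 800; K2/α21 = 800/1.4 = 571 < K1 = 700.
Since both are reversed, neither can invade when rare; the interior point is a saddle.

unstable coexistence (outcome depends on initial conditions)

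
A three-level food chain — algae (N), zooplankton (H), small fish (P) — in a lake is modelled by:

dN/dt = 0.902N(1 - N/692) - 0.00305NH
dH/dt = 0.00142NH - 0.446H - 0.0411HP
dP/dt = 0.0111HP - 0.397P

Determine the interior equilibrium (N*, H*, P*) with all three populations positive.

N* ≈ 608, H* ≈ 35.8, P* ≈ 10.2

From dP/dt = 0: 0.0111H* = 0.397, so H* = 35.8.
From dN/dt = 0: 0.902(1 - N*/692) = 0.00305·35.8, giving N* = 692·(1 - 0.121) = 608.
From dH/dt = 0: 0.00142·608 - 0.446 = 0.0411P*, so P* = 0.418/0.0411 = 10.2.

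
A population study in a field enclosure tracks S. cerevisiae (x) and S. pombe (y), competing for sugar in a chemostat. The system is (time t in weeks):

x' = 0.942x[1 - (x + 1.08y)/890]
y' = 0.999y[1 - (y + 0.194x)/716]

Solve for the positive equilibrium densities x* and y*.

Setting both brackets to zero gives the nullclines x + 1.08y = 890 and 0.194x + y = 716.
Substituting y = 716 - 0.194x into the first: x(1 - 1.08·0.194) = 890 - 1.08·716.
So x* = 117/0.79 = 148, and then y* = 716 - 0.194·148 = 687.

x* ≈ 148, y* ≈ 687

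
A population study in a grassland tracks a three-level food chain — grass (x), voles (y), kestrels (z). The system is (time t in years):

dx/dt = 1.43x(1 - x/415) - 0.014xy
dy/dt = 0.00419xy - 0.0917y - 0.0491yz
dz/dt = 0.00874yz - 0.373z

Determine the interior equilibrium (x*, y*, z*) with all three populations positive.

From dz/dt = 0: 0.00874y* = 0.373, so y* = 42.7.
From dx/dt = 0: 1.43(1 - x*/415) = 0.014·42.7, giving x* = 415·(1 - 0.418) = 242.
From dy/dt = 0: 0.00419·242 - 0.0917 = 0.0491z*, so z* = 0.921/0.0491 = 18.7.

x* ≈ 242, y* ≈ 42.7, z* ≈ 18.7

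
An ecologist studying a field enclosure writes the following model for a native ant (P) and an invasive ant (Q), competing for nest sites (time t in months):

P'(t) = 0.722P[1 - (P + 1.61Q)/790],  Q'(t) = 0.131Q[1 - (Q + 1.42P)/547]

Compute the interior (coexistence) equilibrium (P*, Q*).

P* ≈ 70.5, Q* ≈ 447

Setting both brackets to zero gives the nullclines P + 1.61Q = 790 and 1.42P + Q = 547.
Substituting Q = 547 - 1.42P into the first: P(1 - 1.61·1.42) = 790 - 1.61·547.
So P* = -90.7/-1.29 = 70.5, and then Q* = 547 - 1.42·70.5 = 447.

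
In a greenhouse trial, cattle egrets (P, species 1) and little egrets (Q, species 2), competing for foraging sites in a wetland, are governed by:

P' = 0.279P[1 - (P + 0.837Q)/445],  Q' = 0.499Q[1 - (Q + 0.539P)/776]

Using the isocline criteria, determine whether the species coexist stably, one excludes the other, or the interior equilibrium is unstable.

Compare the nullcline intercepts: K1/α12 = 445/0.837 = 532 < K2 = 776; K2/α21 = 776/0.539 = 1440 > K1 = 445.
Since the inequalities point opposite ways, species 2 can invade but species 1 cannot.

species 2 excludes species 1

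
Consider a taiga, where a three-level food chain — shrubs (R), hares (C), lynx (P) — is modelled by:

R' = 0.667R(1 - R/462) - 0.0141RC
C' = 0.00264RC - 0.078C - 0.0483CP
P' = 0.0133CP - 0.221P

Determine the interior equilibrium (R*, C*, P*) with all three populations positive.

R* ≈ 300, C* ≈ 16.6, P* ≈ 14.8

From dP/dt = 0: 0.0133C* = 0.221, so C* = 16.6.
From dR/dt = 0: 0.667(1 - R*/462) = 0.0141·16.6, giving R* = 462·(1 - 0.351) = 300.
From dC/dt = 0: 0.00264·300 - 0.078 = 0.0483P*, so P* = 0.713/0.0483 = 14.8.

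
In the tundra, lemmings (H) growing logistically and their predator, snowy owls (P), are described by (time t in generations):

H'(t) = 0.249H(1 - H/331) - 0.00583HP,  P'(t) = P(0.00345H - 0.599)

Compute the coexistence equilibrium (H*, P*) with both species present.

From dP/dt = 0 with P > 0: 0.00345H* = 0.599, so H* = 174.
Substitute into dH/dt = 0: 0.249(1 - 174/331) = 0.00583P*.
The bracket is 0.475, giving P* = 0.118/0.00583 = 20.3.

H* ≈ 174, P* ≈ 20.3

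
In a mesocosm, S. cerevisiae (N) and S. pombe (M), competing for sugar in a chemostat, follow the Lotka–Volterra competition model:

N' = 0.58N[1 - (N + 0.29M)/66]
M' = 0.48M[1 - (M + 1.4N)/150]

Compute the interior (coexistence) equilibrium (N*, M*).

N* ≈ 37.9, M* ≈ 97

Setting both brackets to zero gives the nullclines N + 0.29M = 66 and 1.4N + M = 150.
Substituting M = 150 - 1.4N into the first: N(1 - 0.29·1.4) = 66 - 0.29·150.
So N* = 22.5/0.594 = 37.9, and then M* = 150 - 1.4·37.9 = 97.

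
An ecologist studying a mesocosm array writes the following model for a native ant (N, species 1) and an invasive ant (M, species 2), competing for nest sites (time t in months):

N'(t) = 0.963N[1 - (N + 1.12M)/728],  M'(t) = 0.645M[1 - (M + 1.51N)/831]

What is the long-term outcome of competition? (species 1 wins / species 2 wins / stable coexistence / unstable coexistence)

Compare the nullcline intercepts: K1/α12 = 728/1.12 = 650 < K2 = 831; K2/α21 = 831/1.51 = 550 < K1 = 728.
Since both are reversed, neither can invade when rare; the interior point is a saddle.

unstable coexistence (outcome depends on initial conditions)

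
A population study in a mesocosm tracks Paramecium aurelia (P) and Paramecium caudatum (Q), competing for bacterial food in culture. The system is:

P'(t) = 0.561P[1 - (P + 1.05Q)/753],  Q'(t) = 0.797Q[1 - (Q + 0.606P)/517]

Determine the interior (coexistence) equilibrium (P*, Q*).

Setting both brackets to zero gives the nullclines P + 1.05Q = 753 and 0.606P + Q = 517.
Substituting Q = 517 - 0.606P into the first: P(1 - 1.05·0.606) = 753 - 1.05·517.
So P* = 210/0.364 = 578, and then Q* = 517 - 0.606·578 = 167.

P* ≈ 578, Q* ≈ 167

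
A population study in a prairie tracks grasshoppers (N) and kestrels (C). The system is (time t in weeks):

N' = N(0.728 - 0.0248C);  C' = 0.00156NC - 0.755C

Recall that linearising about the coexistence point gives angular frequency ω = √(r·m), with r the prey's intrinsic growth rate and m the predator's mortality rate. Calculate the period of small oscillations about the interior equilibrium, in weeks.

Here r = 0.728 and m = 0.755, so r·m = 0.55.
ω = √0.55 = 0.741 per week, hence T = 2π/ω ≈ 8.48 weeks.

T ≈ 8.48 weeks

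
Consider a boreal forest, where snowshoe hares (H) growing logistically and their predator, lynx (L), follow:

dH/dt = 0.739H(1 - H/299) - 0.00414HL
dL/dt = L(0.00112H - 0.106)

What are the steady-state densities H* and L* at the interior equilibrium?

H* ≈ 94.6, L* ≈ 122

From dL/dt = 0 with L > 0: 0.00112H* = 0.106, so H* = 94.6.
Substitute into dH/dt = 0: 0.739(1 - 94.6/299) = 0.00414L*.
The bracket is 0.683, giving L* = 0.505/0.00414 = 122.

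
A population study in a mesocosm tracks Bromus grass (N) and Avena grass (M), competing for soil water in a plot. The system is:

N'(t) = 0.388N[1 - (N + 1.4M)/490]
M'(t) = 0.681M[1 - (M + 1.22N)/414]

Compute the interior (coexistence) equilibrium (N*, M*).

Setting both brackets to zero gives the nullclines N + 1.4M = 490 and 1.22N + M = 414.
Substituting M = 414 - 1.22N into the first: N(1 - 1.4·1.22) = 490 - 1.4·414.
So N* = -89.6/-0.708 = 127, and then M* = 414 - 1.22·127 = 260.

N* ≈ 127, M* ≈ 260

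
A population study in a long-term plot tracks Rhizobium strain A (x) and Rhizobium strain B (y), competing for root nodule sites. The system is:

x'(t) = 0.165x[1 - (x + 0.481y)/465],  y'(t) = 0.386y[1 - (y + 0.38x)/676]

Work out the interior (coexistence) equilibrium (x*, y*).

x* ≈ 171, y* ≈ 611

Setting both brackets to zero gives the nullclines x + 0.481y = 465 and 0.38x + y = 676.
Substituting y = 676 - 0.38x into the first: x(1 - 0.481·0.38) = 465 - 0.481·676.
So x* = 140/0.817 = 171, and then y* = 676 - 0.38·171 = 611.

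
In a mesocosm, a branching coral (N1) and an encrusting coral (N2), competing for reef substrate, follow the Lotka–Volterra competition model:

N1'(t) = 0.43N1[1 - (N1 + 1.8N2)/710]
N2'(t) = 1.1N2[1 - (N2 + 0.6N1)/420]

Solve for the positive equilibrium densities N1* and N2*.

N1* ≈ 575, N2* ≈ 75

Setting both brackets to zero gives the nullclines N1 + 1.8N2 = 710 and 0.6N1 + N2 = 420.
Substituting N2 = 420 - 0.6N1 into the first: N1(1 - 1.8·0.6) = 710 - 1.8·420.
So N1* = -46/-0.08 = 575, and then N2* = 420 - 0.6·575 = 75.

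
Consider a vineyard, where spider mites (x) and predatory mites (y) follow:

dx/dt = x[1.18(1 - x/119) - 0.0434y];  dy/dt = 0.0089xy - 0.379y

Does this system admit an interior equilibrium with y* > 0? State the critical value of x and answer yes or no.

Threshold x = 42.6; K > 42.6, so yes, the predator persists.

The predator equation gives dy/dt > 0 only when x > 0.379/0.0089 = 42.6.
Without the predator, x → K = 119. Since 119 > 42.6, the predator can invade and persist.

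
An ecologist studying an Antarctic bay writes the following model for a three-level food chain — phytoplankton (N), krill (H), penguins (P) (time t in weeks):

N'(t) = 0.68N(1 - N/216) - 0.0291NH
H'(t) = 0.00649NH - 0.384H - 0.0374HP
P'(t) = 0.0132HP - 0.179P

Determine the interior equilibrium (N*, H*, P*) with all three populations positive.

N* ≈ 90.7, H* ≈ 13.6, P* ≈ 5.46

From dP/dt = 0: 0.0132H* = 0.179, so H* = 13.6.
From dN/dt = 0: 0.68(1 - N*/216) = 0.0291·13.6, giving N* = 216·(1 - 0.58) = 90.7.
From dH/dt = 0: 0.00649·90.7 - 0.384 = 0.0374P*, so P* = 0.204/0.0374 = 5.46.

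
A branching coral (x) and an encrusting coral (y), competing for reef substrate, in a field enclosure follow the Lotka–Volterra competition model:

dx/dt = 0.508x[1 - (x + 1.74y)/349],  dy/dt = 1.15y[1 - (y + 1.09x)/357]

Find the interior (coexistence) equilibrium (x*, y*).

x* ≈ 304, y* ≈ 26.1

Setting both brackets to zero gives the nullclines x + 1.74y = 349 and 1.09x + y = 357.
Substituting y = 357 - 1.09x into the first: x(1 - 1.74·1.09) = 349 - 1.74·357.
So x* = -272/-0.897 = 304, and then y* = 357 - 1.09·304 = 26.1.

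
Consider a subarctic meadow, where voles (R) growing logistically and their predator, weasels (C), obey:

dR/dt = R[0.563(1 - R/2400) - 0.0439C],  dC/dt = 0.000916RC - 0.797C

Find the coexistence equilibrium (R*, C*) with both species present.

R* ≈ 870, C* ≈ 8.18

From dC/dt = 0 with C > 0: 0.000916R* = 0.797, so R* = 870.
Substitute into dR/dt = 0: 0.563(1 - 870/2400) = 0.0439C*.
The bracket is 0.637, giving C* = 0.359/0.0439 = 8.18.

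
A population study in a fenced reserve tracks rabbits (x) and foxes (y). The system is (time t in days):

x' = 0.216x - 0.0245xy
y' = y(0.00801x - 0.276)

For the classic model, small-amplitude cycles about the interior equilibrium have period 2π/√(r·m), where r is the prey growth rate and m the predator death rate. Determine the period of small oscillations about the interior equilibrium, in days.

T ≈ 25.7 days

Here r = 0.216 and m = 0.276, so r·m = 0.0596.
ω = √0.0596 = 0.244 per day, hence T = 2π/ω ≈ 25.7 days.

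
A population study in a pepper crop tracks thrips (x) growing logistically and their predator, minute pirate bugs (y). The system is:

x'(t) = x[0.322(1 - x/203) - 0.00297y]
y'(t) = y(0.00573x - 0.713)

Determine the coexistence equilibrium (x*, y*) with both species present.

From dy/dt = 0 with y > 0: 0.00573x* = 0.713, so x* = 124.
Substitute into dx/dt = 0: 0.322(1 - 124/203) = 0.00297y*.
The bracket is 0.387, giving y* = 0.125/0.00297 = 42.

x* ≈ 124, y* ≈ 42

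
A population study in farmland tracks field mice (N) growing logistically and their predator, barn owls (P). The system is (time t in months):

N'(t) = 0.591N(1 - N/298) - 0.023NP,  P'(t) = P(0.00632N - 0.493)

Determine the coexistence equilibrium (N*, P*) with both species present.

N* ≈ 78, P* ≈ 19

From dP/dt = 0 with P > 0: 0.00632N* = 0.493, so N* = 78.
Substitute into dN/dt = 0: 0.591(1 - 78/298) = 0.023P*.
The bracket is 0.738, giving P* = 0.436/0.023 = 19.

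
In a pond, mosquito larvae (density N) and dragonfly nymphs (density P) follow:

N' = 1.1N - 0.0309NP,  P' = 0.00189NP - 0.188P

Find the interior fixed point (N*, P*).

N* ≈ 99.5, P* ≈ 35.6

Set dP/dt = 0 with P > 0: 0.00189N - 0.188 = 0, so N* = 0.188/0.00189 = 99.5.
Set dN/dt = 0 with N > 0: 1.1 - 0.0309P = 0, so P* = 1.1/0.0309 = 35.6.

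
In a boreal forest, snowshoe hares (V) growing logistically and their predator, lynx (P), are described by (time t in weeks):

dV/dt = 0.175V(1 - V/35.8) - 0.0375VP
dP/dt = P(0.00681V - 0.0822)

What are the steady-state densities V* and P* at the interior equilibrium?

V* ≈ 12.1, P* ≈ 3.09

From dP/dt = 0 with P > 0: 0.00681V* = 0.0822, so V* = 12.1.
Substitute into dV/dt = 0: 0.175(1 - 12.1/35.8) = 0.0375P*.
The bracket is 0.663, giving P* = 0.116/0.0375 = 3.09.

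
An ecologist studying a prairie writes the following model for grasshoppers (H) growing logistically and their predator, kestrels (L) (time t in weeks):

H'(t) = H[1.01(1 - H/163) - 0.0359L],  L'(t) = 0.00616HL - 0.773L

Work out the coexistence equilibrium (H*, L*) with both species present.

From dL/dt = 0 with L > 0: 0.00616H* = 0.773, so H* = 125.
Substitute into dH/dt = 0: 1.01(1 - 125/163) = 0.0359L*.
The bracket is 0.23, giving L* = 0.232/0.0359 = 6.47.

H* ≈ 125, L* ≈ 6.47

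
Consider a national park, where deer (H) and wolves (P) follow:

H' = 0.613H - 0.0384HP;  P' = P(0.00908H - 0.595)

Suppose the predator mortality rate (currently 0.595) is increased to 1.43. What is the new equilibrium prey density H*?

H* ≈ 157

At the interior fixed point, setting dP/dt = 0 with P > 0 fixes H* = (predator death rate)/(HP coefficient) — independent of the other coefficients.
With the change, H* = 1.43/0.00908 = 157; it rises from 65.5.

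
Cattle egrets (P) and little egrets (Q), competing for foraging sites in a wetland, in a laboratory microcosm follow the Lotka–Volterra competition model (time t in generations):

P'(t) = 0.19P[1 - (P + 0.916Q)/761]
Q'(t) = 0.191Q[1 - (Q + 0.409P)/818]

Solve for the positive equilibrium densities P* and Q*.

P* ≈ 18.7, Q* ≈ 810

Setting both brackets to zero gives the nullclines P + 0.916Q = 761 and 0.409P + Q = 818.
Substituting Q = 818 - 0.409P into the first: P(1 - 0.916·0.409) = 761 - 0.916·818.
So P* = 11.7/0.625 = 18.7, and then Q* = 818 - 0.409·18.7 = 810.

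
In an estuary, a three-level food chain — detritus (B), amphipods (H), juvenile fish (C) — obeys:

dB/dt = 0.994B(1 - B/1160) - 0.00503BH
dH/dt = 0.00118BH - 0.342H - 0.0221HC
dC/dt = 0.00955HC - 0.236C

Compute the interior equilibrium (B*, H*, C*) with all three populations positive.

B* ≈ 1010, H* ≈ 24.7, C* ≈ 38.7

From dC/dt = 0: 0.00955H* = 0.236, so H* = 24.7.
From dB/dt = 0: 0.994(1 - B*/1160) = 0.00503·24.7, giving B* = 1160·(1 - 0.125) = 1010.
From dH/dt = 0: 0.00118·1010 - 0.342 = 0.0221C*, so C* = 0.856/0.0221 = 38.7.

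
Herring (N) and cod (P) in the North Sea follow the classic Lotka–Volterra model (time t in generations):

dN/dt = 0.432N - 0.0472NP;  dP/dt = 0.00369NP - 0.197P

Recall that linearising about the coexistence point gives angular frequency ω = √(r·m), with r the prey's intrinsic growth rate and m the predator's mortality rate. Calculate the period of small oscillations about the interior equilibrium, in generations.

T ≈ 21.5 generations

Here r = 0.432 and m = 0.197, so r·m = 0.0851.
ω = √0.0851 = 0.292 per generation, hence T = 2π/ω ≈ 21.5 generations.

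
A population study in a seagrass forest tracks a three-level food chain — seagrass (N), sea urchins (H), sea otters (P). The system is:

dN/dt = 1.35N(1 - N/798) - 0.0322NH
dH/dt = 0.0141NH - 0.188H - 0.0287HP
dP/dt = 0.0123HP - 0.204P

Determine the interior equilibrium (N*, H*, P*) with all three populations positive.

From dP/dt = 0: 0.0123H* = 0.204, so H* = 16.6.
From dN/dt = 0: 1.35(1 - N*/798) = 0.0322·16.6, giving N* = 798·(1 - 0.396) = 482.
From dH/dt = 0: 0.0141·482 - 0.188 = 0.0287P*, so P* = 6.61/0.0287 = 230.

N* ≈ 482, H* ≈ 16.6, P* ≈ 230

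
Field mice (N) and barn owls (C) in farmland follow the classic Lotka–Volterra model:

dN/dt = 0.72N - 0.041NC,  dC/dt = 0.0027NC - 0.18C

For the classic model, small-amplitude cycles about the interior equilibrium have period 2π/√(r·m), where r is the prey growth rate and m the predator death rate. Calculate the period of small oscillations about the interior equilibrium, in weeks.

Here r = 0.72 and m = 0.18, so r·m = 0.13.
ω = √0.13 = 0.36 per week, hence T = 2π/ω ≈ 17.5 weeks.

T ≈ 17.5 weeks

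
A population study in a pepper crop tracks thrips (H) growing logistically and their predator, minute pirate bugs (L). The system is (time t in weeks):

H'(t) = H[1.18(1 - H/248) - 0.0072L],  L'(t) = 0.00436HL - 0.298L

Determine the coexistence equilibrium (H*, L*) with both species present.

From dL/dt = 0 with L > 0: 0.00436H* = 0.298, so H* = 68.3.
Substitute into dH/dt = 0: 1.18(1 - 68.3/248) = 0.0072L*.
The bracket is 0.724, giving L* = 0.855/0.0072 = 119.

H* ≈ 68.3, L* ≈ 119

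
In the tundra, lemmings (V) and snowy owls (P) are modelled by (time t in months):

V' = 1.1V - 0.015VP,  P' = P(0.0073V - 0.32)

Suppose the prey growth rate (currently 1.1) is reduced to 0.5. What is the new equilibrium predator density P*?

P* ≈ 33.3

At the interior fixed point, setting dV/dt = 0 with V > 0 fixes P* = (prey growth rate)/(VP coefficient) — independent of the other coefficients.
With the change, P* = 0.5/0.015 = 33.3; it falls from 73.3.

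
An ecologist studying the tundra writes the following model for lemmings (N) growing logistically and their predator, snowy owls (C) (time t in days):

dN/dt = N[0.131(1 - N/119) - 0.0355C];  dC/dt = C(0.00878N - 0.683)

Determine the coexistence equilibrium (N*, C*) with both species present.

N* ≈ 77.8, C* ≈ 1.28

From dC/dt = 0 with C > 0: 0.00878N* = 0.683, so N* = 77.8.
Substitute into dN/dt = 0: 0.131(1 - 77.8/119) = 0.0355C*.
The bracket is 0.346, giving C* = 0.0454/0.0355 = 1.28.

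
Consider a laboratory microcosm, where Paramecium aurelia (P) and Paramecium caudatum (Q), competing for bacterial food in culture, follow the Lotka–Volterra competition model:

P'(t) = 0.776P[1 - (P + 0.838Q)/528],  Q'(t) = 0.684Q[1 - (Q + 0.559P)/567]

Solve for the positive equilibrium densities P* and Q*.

P* ≈ 99.4, Q* ≈ 511

Setting both brackets to zero gives the nullclines P + 0.838Q = 528 and 0.559P + Q = 567.
Substituting Q = 567 - 0.559P into the first: P(1 - 0.838·0.559) = 528 - 0.838·567.
So P* = 52.9/0.532 = 99.4, and then Q* = 567 - 0.559·99.4 = 511.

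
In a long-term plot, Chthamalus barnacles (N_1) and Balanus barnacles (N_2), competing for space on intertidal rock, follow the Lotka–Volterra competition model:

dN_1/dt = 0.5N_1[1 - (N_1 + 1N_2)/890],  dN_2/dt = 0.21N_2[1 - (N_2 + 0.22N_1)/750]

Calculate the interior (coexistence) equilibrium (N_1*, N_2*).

N_1* ≈ 179, N_2* ≈ 711

Setting both brackets to zero gives the nullclines N_1 + 1N_2 = 890 and 0.22N_1 + N_2 = 750.
Substituting N_2 = 750 - 0.22N_1 into the first: N_1(1 - 1·0.22) = 890 - 1·750.
So N_1* = 140/0.78 = 179, and then N_2* = 750 - 0.22·179 = 711.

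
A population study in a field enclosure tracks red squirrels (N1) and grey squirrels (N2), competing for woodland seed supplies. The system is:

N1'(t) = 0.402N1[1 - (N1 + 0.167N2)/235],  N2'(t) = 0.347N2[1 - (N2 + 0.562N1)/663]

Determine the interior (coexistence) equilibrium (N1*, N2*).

Setting both brackets to zero gives the nullclines N1 + 0.167N2 = 235 and 0.562N1 + N2 = 663.
Substituting N2 = 663 - 0.562N1 into the first: N1(1 - 0.167·0.562) = 235 - 0.167·663.
So N1* = 124/0.906 = 137, and then N2* = 663 - 0.562·137 = 586.

N1* ≈ 137, N2* ≈ 586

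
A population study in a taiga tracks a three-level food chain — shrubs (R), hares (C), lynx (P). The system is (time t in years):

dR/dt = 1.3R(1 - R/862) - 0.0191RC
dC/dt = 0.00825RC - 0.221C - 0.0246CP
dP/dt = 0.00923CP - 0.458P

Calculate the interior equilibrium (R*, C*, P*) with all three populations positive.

From dP/dt = 0: 0.00923C* = 0.458, so C* = 49.6.
From dR/dt = 0: 1.3(1 - R*/862) = 0.0191·49.6, giving R* = 862·(1 - 0.729) = 234.
From dC/dt = 0: 0.00825·234 - 0.221 = 0.0246P*, so P* = 1.71/0.0246 = 69.3.

R* ≈ 234, C* ≈ 49.6, P* ≈ 69.3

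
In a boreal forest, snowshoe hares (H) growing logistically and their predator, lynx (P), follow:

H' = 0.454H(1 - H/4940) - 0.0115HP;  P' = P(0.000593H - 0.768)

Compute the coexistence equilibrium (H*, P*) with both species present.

From dP/dt = 0 with P > 0: 0.000593H* = 0.768, so H* = 1300.
Substitute into dH/dt = 0: 0.454(1 - 1300/4940) = 0.0115P*.
The bracket is 0.738, giving P* = 0.335/0.0115 = 29.1.

H* ≈ 1300, P* ≈ 29.1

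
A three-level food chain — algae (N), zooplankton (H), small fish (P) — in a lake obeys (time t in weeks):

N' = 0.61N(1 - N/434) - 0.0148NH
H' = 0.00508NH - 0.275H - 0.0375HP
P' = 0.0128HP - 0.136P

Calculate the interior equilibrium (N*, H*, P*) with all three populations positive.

N* ≈ 322, H* ≈ 10.6, P* ≈ 36.3

From dP/dt = 0: 0.0128H* = 0.136, so H* = 10.6.
From dN/dt = 0: 0.61(1 - N*/434) = 0.0148·10.6, giving N* = 434·(1 - 0.258) = 322.
From dH/dt = 0: 0.00508·322 - 0.275 = 0.0375P*, so P* = 1.36/0.0375 = 36.3.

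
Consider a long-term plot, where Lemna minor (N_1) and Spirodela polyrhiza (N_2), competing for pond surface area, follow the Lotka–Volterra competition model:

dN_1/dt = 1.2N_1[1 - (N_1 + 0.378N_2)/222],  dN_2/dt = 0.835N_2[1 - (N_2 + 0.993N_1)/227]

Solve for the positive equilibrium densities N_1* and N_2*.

Setting both brackets to zero gives the nullclines N_1 + 0.378N_2 = 222 and 0.993N_1 + N_2 = 227.
Substituting N_2 = 227 - 0.993N_1 into the first: N_1(1 - 0.378·0.993) = 222 - 0.378·227.
So N_1* = 136/0.625 = 218, and then N_2* = 227 - 0.993·218 = 10.5.

N_1* ≈ 218, N_2* ≈ 10.5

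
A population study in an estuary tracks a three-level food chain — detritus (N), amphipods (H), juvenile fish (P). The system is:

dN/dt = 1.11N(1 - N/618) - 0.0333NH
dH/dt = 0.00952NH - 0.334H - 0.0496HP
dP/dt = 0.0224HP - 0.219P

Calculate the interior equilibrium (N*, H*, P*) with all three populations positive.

From dP/dt = 0: 0.0224H* = 0.219, so H* = 9.78.
From dN/dt = 0: 1.11(1 - N*/618) = 0.0333·9.78, giving N* = 618·(1 - 0.293) = 437.
From dH/dt = 0: 0.00952·437 - 0.334 = 0.0496P*, so P* = 3.82/0.0496 = 77.1.

N* ≈ 437, H* ≈ 9.78, P* ≈ 77.1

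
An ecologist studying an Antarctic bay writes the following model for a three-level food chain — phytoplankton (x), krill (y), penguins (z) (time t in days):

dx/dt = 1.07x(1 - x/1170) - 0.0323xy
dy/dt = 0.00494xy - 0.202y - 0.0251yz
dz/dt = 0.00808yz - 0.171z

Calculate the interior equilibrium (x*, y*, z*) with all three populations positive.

x* ≈ 423, y* ≈ 21.2, z* ≈ 75.1

From dz/dt = 0: 0.00808y* = 0.171, so y* = 21.2.
From dx/dt = 0: 1.07(1 - x*/1170) = 0.0323·21.2, giving x* = 1170·(1 - 0.639) = 423.
From dy/dt = 0: 0.00494·423 - 0.202 = 0.0251z*, so z* = 1.89/0.0251 = 75.1.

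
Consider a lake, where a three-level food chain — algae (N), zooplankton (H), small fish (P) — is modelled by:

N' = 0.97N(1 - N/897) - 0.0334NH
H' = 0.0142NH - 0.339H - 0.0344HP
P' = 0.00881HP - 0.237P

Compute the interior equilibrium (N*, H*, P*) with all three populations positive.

N* ≈ 66.1, H* ≈ 26.9, P* ≈ 17.4

From dP/dt = 0: 0.00881H* = 0.237, so H* = 26.9.
From dN/dt = 0: 0.97(1 - N*/897) = 0.0334·26.9, giving N* = 897·(1 - 0.926) = 66.1.
From dH/dt = 0: 0.0142·66.1 - 0.339 = 0.0344P*, so P* = 0.6/0.0344 = 17.4.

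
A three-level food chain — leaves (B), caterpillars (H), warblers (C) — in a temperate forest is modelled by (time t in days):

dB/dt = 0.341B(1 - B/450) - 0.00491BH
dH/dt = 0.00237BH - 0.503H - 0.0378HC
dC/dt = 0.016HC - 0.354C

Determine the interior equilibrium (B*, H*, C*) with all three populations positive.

B* ≈ 307, H* ≈ 22.1, C* ≈ 5.92

From dC/dt = 0: 0.016H* = 0.354, so H* = 22.1.
From dB/dt = 0: 0.341(1 - B*/450) = 0.00491·22.1, giving B* = 450·(1 - 0.319) = 307.
From dH/dt = 0: 0.00237·307 - 0.503 = 0.0378C*, so C* = 0.224/0.0378 = 5.92.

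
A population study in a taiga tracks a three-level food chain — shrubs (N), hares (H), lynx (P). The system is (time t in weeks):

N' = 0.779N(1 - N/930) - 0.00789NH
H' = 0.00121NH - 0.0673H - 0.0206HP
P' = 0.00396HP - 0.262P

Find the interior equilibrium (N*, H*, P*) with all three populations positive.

N* ≈ 307, H* ≈ 66.2, P* ≈ 14.8

From dP/dt = 0: 0.00396H* = 0.262, so H* = 66.2.
From dN/dt = 0: 0.779(1 - N*/930) = 0.00789·66.2, giving N* = 930·(1 - 0.67) = 307.
From dH/dt = 0: 0.00121·307 - 0.0673 = 0.0206P*, so P* = 0.304/0.0206 = 14.8.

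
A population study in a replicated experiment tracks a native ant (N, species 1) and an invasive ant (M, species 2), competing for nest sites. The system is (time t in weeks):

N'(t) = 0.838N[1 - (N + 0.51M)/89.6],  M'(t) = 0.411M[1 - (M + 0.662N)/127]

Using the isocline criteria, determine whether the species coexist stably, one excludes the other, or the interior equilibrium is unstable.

stable coexistence

Compare the nullcline intercepts: K1/α12 = 89.6/0.51 = 176 > K2 = 127; K2/α21 = 127/0.662 = 192 > K1 = 89.6.
Since both inequalities hold, each species can invade when rare, so the interior equilibrium is stable.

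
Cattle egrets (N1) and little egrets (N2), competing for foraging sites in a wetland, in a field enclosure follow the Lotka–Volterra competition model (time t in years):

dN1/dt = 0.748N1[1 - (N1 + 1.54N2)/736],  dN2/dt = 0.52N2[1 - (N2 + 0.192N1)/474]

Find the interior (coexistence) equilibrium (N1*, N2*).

Setting both brackets to zero gives the nullclines N1 + 1.54N2 = 736 and 0.192N1 + N2 = 474.
Substituting N2 = 474 - 0.192N1 into the first: N1(1 - 1.54·0.192) = 736 - 1.54·474.
So N1* = 6.04/0.704 = 8.58, and then N2* = 474 - 0.192·8.58 = 472.

N1* ≈ 8.58, N2* ≈ 472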